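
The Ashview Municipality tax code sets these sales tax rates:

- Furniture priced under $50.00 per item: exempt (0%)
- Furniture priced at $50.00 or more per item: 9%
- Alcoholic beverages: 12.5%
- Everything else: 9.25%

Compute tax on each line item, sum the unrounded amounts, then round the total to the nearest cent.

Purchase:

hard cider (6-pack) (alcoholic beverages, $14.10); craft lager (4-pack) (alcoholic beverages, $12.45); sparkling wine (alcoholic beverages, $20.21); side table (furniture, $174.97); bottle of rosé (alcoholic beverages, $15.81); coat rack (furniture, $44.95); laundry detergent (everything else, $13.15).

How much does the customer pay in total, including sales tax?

Hard cider (6-pack) $14.10: alcoholic beverages → 12.5% → $1.7625
Craft lager (4-pack) $12.45: alcoholic beverages → 12.5% → $1.55625
Sparkling wine $20.21: alcoholic beverages → 12.5% → $2.52625
Side table $174.97: furniture, $50.00 or more → 9% → $15.7473
Bottle of rosé $15.81: alcoholic beverages → 12.5% → $1.97625
Coat rack $44.95: furniture, under $50.00 → 0% → $0.00
Laundry detergent $13.15: everything else → 9.25% → $1.216375
Subtotal = $295.64; unrounded tax = $24.784925 → $24.78; total due = $320.42

$320.42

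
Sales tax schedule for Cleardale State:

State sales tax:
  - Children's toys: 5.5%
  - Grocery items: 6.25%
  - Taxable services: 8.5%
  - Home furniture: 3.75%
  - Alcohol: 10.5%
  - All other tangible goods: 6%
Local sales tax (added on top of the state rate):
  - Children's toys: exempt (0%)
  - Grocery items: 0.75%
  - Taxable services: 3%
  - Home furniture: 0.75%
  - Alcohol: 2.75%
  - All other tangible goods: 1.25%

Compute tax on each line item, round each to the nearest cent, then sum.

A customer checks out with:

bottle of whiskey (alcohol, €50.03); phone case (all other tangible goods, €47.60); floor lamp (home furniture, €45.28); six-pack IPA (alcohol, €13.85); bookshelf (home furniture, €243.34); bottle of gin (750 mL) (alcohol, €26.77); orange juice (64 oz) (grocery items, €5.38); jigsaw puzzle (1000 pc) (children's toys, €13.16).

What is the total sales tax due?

Bottle of whiskey €50.03: alcohol → 10.5% + 2.75% local = 13.25% → €6.63
Phone case €47.60: all other tangible goods → 6% + 1.25% local = 7.25% → €3.45
Floor lamp €45.28: home furniture → 3.75% + 0.75% local = 4.5% → €2.04
Six-pack IPA €13.85: alcohol → 10.5% + 2.75% local = 13.25% → €1.84
Bookshelf €243.34: home furniture → 3.75% + 0.75% local = 4.5% → €10.95
Bottle of gin (750 mL) €26.77: alcohol → 10.5% + 2.75% local = 13.25% → €3.55
Orange juice (64 oz) €5.38: grocery items → 6.25% + 0.75% local = 7% → €0.38
Jigsaw puzzle (1000 pc) €13.16: children's toys → 5.5% + 0% local = 5.5% → €0.72
Total tax = €6.63 + €3.45 + €2.04 + €1.84 + €10.95 + €3.55 + €0.38 + €0.72 = €29.56

€29.56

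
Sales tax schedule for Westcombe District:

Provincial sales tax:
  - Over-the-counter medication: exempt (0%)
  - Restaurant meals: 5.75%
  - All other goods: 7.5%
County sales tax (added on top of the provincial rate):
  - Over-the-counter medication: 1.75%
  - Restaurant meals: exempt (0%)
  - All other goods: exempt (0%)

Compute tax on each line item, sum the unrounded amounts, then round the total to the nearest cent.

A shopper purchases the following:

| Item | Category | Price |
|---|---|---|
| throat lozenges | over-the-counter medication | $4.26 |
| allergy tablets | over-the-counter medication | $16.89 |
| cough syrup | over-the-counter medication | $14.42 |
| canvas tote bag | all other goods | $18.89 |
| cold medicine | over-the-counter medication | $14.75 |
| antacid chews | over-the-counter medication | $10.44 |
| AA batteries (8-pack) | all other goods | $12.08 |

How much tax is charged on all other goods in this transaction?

$2.32

Canvas tote bag $18.89: all other goods → 7.5% + 0% county = 7.5% → $1.41675
AA batteries (8-pack) $12.08: all other goods → 7.5% + 0% county = 7.5% → $0.906
Tax on all other goods: unrounded sum = $2.32275 → $2.32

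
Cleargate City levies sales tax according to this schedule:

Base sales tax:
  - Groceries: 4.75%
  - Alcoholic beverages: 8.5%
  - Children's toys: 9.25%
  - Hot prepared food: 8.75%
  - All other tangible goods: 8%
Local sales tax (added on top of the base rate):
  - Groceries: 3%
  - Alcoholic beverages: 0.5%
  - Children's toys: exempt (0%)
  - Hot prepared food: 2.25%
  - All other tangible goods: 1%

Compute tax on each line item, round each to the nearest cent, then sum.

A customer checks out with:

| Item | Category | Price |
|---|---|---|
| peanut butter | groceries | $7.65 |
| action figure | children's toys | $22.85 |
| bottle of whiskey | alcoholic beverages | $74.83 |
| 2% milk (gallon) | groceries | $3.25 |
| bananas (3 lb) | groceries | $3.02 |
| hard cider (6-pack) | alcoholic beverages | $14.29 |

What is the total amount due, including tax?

Peanut butter $7.65: groceries → 4.75% + 3% local = 7.75% → $0.59
Action figure $22.85: children's toys → 9.25% + 0% local = 9.25% → $2.11
Bottle of whiskey $74.83: alcoholic beverages → 8.5% + 0.5% local = 9% → $6.73
2% milk (gallon) $3.25: groceries → 4.75% + 3% local = 7.75% → $0.25
Bananas (3 lb) $3.02: groceries → 4.75% + 3% local = 7.75% → $0.23
Hard cider (6-pack) $14.29: alcoholic beverages → 8.5% + 0.5% local = 9% → $1.29
Subtotal = $125.89; tax = $11.20; total due = $137.09

$137.09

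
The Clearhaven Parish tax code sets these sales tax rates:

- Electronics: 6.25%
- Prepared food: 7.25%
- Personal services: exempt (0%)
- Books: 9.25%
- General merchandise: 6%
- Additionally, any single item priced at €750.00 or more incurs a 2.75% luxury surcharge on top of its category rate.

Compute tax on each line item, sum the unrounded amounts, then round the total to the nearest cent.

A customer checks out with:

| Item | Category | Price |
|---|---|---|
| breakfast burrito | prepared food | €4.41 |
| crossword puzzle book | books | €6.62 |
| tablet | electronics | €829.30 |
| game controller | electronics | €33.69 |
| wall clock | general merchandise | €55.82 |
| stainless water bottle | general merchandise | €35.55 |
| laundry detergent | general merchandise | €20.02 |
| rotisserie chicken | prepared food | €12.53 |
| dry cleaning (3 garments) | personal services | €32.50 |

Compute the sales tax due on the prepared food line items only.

Breakfast burrito €4.41: prepared food → 7.25% → €0.319725
Rotisserie chicken €12.53: prepared food → 7.25% → €0.908425
Tax on prepared food: unrounded sum = €1.22815 → €1.23

€1.23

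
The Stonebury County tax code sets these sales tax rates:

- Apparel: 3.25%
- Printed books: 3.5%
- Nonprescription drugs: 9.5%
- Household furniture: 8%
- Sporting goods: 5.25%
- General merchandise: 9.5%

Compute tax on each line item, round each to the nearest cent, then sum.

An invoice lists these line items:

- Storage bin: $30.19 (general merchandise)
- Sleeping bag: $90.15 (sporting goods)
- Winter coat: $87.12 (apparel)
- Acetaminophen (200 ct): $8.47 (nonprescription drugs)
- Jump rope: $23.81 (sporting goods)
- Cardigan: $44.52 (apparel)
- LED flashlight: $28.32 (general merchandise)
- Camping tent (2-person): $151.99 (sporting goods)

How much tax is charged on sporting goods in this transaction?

Sleeping bag $90.15: sporting goods → 5.25% → $4.73
Jump rope $23.81: sporting goods → 5.25% → $1.25
Camping tent (2-person) $151.99: sporting goods → 5.25% → $7.98
Tax on sporting goods = $4.73 + $1.25 + $7.98 = $13.96

$13.96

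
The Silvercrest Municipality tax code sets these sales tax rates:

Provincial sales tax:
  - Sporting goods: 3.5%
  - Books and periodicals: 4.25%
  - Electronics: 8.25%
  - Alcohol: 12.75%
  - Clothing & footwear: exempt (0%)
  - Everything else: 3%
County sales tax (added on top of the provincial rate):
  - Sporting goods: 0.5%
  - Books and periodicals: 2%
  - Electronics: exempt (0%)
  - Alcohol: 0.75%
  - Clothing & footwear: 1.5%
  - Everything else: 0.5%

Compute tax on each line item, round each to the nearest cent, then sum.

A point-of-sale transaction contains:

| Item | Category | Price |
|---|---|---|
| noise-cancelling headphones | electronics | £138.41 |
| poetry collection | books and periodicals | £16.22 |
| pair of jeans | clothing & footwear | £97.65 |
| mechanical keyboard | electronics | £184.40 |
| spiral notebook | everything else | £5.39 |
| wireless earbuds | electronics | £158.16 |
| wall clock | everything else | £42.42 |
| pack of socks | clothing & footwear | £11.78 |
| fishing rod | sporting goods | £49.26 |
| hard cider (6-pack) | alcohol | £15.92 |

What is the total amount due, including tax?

Noise-cancelling headphones £138.41: electronics → 8.25% + 0% county = 8.25% → £11.42
Poetry collection £16.22: books and periodicals → 4.25% + 2% county = 6.25% → £1.01
Pair of jeans £97.65: clothing & footwear → 0% + 1.5% county = 1.5% → £1.46
Mechanical keyboard £184.40: electronics → 8.25% + 0% county = 8.25% → £15.21
Spiral notebook £5.39: everything else → 3% + 0.5% county = 3.5% → £0.19
Wireless earbuds £158.16: electronics → 8.25% + 0% county = 8.25% → £13.05
Wall clock £42.42: everything else → 3% + 0.5% county = 3.5% → £1.48
Pack of socks £11.78: clothing & footwear → 0% + 1.5% county = 1.5% → £0.18
Fishing rod £49.26: sporting goods → 3.5% + 0.5% county = 4% → £1.97
Hard cider (6-pack) £15.92: alcohol → 12.75% + 0.75% county = 13.5% → £2.15
Subtotal = £719.61; tax = £48.12; total due = £767.73

£767.73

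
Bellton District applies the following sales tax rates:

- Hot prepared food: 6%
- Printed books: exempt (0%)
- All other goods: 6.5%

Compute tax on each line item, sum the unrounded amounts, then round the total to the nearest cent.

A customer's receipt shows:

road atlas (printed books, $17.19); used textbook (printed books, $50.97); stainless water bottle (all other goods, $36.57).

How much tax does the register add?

Road atlas $17.19: printed books → 0% → $0.00
Used textbook $50.97: printed books → 0% → $0.00
Stainless water bottle $36.57: all other goods → 6.5% → $2.37705
Unrounded tax sum = $2.37705 → $2.38

$2.38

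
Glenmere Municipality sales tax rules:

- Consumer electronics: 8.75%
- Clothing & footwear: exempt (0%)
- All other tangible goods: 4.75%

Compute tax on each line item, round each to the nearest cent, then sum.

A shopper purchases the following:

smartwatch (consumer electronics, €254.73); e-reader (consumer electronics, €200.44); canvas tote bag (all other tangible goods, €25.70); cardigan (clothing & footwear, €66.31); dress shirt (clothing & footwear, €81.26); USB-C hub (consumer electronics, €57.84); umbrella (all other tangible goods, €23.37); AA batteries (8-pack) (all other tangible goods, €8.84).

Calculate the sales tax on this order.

€47.64

Smartwatch €254.73: consumer electronics → 8.75% → €22.29
E-reader €200.44: consumer electronics → 8.75% → €17.54
Canvas tote bag €25.70: all other tangible goods → 4.75% → €1.22
Cardigan €66.31: clothing & footwear → 0% → €0.00
Dress shirt €81.26: clothing & footwear → 0% → €0.00
USB-C hub €57.84: consumer electronics → 8.75% → €5.06
Umbrella €23.37: all other tangible goods → 4.75% → €1.11
AA batteries (8-pack) €8.84: all other tangible goods → 4.75% → €0.42
Total tax = €22.29 + €17.54 + €1.22 + €5.06 + €1.11 + €0.42 = €47.64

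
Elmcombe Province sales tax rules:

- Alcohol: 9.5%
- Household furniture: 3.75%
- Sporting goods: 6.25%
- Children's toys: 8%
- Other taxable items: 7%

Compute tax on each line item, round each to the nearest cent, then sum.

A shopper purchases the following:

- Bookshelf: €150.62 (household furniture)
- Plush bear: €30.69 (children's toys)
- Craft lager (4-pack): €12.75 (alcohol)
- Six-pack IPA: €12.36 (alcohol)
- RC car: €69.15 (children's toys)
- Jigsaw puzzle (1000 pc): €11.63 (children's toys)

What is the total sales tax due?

Bookshelf €150.62: household furniture → 3.75% → €5.65
Plush bear €30.69: children's toys → 8% → €2.46
Craft lager (4-pack) €12.75: alcohol → 9.5% → €1.21
Six-pack IPA €12.36: alcohol → 9.5% → €1.17
RC car €69.15: children's toys → 8% → €5.53
Jigsaw puzzle (1000 pc) €11.63: children's toys → 8% → €0.93
Total tax = €5.65 + €2.46 + €1.21 + €1.17 + €5.53 + €0.93 = €16.95

€16.95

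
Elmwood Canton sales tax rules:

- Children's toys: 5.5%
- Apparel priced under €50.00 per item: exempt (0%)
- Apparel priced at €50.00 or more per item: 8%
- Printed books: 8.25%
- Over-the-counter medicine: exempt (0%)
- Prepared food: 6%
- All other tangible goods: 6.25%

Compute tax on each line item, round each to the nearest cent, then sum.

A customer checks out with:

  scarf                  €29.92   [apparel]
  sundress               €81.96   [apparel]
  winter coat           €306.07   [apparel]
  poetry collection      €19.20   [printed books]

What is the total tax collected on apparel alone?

€31.05

Scarf €29.92: apparel, under €50.00 → 0% → €0.00
Sundress €81.96: apparel, €50.00 or more → 8% → €6.56
Winter coat €306.07: apparel, €50.00 or more → 8% → €24.49
Tax on apparel = €0.00 + €6.56 + €24.49 = €31.05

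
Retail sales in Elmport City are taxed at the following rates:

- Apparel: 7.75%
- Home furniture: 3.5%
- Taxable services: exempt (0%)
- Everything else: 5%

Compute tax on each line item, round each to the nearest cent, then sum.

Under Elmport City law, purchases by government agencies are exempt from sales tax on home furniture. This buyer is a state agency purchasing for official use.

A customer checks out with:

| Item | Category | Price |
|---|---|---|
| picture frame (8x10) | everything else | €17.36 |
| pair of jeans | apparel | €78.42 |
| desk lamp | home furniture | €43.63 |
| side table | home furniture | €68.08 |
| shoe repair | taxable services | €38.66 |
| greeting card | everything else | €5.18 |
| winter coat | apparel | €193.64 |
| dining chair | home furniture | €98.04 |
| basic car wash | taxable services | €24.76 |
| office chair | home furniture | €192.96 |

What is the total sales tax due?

Picture frame (8x10) €17.36: everything else → 5% → €0.87
Pair of jeans €78.42: apparel → 7.75% → €6.08
Desk lamp €43.63: home furniture, buyer-exempt → 0% → €0.00
Side table €68.08: home furniture, buyer-exempt → 0% → €0.00
Shoe repair €38.66: taxable services → 0% → €0.00
Greeting card €5.18: everything else → 5% → €0.26
Winter coat €193.64: apparel → 7.75% → €15.01
Dining chair €98.04: home furniture, buyer-exempt → 0% → €0.00
Basic car wash €24.76: taxable services → 0% → €0.00
Office chair €192.96: home furniture, buyer-exempt → 0% → €0.00
Total tax = €0.87 + €6.08 + €0.26 + €15.01 = €22.22

€22.22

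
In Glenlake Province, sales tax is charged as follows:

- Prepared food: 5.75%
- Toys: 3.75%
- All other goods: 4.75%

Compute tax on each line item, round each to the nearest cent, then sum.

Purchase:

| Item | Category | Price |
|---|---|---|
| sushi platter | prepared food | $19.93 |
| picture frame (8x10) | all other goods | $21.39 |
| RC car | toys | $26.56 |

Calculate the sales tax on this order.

Sushi platter $19.93: prepared food → 5.75% → $1.15
Picture frame (8x10) $21.39: all other goods → 4.75% → $1.02
RC car $26.56: toys → 3.75% → $1.00
Total tax = $1.15 + $1.02 + $1.00 = $3.17

$3.17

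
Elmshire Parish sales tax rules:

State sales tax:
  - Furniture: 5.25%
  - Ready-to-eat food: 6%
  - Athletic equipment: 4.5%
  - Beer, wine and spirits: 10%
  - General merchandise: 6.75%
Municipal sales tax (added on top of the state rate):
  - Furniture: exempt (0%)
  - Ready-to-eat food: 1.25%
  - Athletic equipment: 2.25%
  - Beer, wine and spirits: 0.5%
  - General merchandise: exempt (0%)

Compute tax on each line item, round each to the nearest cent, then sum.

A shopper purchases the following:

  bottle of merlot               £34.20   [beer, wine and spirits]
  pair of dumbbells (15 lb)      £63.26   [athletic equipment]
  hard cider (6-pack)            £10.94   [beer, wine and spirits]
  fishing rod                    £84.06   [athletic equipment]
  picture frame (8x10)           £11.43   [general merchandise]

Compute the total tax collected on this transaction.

£15.45

Bottle of merlot £34.20: beer, wine and spirits → 10% + 0.5% municipal = 10.5% → £3.59
Pair of dumbbells (15 lb) £63.26: athletic equipment → 4.5% + 2.25% municipal = 6.75% → £4.27
Hard cider (6-pack) £10.94: beer, wine and spirits → 10% + 0.5% municipal = 10.5% → £1.15
Fishing rod £84.06: athletic equipment → 4.5% + 2.25% municipal = 6.75% → £5.67
Picture frame (8x10) £11.43: general merchandise → 6.75% + 0% municipal = 6.75% → £0.77
Total tax = £3.59 + £4.27 + £1.15 + £5.67 + £0.77 = £15.45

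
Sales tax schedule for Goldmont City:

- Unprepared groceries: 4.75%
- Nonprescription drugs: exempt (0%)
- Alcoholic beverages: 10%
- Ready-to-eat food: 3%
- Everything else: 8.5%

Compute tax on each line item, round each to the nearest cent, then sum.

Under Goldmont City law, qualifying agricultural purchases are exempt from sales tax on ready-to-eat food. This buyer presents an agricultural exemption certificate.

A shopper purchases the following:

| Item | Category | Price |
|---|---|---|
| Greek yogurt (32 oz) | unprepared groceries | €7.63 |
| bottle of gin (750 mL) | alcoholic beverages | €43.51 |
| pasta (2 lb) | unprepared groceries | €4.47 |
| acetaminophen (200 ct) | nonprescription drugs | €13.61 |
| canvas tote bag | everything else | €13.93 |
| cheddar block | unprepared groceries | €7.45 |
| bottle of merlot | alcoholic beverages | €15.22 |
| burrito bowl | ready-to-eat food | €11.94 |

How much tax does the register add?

€7.97

Greek yogurt (32 oz) €7.63: unprepared groceries → 4.75% → €0.36
Bottle of gin (750 mL) €43.51: alcoholic beverages → 10% → €4.35
Pasta (2 lb) €4.47: unprepared groceries → 4.75% → €0.21
Acetaminophen (200 ct) €13.61: nonprescription drugs → 0% → €0.00
Canvas tote bag €13.93: everything else → 8.5% → €1.18
Cheddar block €7.45: unprepared groceries → 4.75% → €0.35
Bottle of merlot €15.22: alcoholic beverages → 10% → €1.52
Burrito bowl €11.94: ready-to-eat food, buyer-exempt → 0% → €0.00
Total tax = €0.36 + €4.35 + €0.21 + €1.18 + €0.35 + €1.52 = €7.97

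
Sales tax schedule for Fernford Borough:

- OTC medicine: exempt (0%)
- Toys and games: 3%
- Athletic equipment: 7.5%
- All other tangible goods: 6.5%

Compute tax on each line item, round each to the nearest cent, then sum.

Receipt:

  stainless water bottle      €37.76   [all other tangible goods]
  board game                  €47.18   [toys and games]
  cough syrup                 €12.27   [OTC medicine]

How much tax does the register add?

€3.87

Stainless water bottle €37.76: all other tangible goods → 6.5% → €2.45
Board game €47.18: toys and games → 3% → €1.42
Cough syrup €12.27: OTC medicine → 0% → €0.00
Total tax = €2.45 + €1.42 = €3.87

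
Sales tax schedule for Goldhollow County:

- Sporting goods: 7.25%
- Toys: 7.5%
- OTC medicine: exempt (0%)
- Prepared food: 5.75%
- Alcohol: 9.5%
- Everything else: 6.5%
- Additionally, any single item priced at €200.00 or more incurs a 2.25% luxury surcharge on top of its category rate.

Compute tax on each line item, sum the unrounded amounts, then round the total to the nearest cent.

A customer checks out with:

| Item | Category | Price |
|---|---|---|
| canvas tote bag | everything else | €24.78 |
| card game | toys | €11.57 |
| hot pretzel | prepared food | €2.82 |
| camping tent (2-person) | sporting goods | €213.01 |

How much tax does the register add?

€22.88

Canvas tote bag €24.78: everything else → 6.5% → €1.6107
Card game €11.57: toys → 7.5% → €0.86775
Hot pretzel €2.82: prepared food → 5.75% → €0.16215
Camping tent (2-person) €213.01: sporting goods → 7.25% + 2.25% surcharge = 9.5% → €20.23595
Unrounded tax sum = €22.87655 → €22.88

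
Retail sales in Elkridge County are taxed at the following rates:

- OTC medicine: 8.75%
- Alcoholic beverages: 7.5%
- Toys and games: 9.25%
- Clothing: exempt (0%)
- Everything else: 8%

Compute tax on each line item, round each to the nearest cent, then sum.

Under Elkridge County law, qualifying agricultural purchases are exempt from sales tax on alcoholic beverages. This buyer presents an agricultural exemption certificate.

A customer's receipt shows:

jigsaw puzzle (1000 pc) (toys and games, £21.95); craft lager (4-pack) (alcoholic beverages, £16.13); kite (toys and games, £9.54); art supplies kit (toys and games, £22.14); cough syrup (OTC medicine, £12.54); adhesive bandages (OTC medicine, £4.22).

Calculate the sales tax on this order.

Jigsaw puzzle (1000 pc) £21.95: toys and games → 9.25% → £2.03
Craft lager (4-pack) £16.13: alcoholic beverages, buyer-exempt → 0% → £0.00
Kite £9.54: toys and games → 9.25% → £0.88
Art supplies kit £22.14: toys and games → 9.25% → £2.05
Cough syrup £12.54: OTC medicine → 8.75% → £1.10
Adhesive bandages £4.22: OTC medicine → 8.75% → £0.37
Total tax = £2.03 + £0.88 + £2.05 + £1.10 + £0.37 = £6.43

£6.43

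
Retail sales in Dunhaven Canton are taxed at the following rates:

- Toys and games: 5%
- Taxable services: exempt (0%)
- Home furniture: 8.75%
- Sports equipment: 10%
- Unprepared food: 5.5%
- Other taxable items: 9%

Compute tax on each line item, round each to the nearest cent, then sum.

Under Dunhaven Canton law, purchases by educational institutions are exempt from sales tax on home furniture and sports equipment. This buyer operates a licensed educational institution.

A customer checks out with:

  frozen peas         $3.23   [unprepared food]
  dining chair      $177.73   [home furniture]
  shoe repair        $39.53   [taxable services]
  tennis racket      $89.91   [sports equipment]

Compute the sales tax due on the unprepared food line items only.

Frozen peas $3.23: unprepared food → 5.5% → $0.18
Tax on unprepared food = $0.18

$0.18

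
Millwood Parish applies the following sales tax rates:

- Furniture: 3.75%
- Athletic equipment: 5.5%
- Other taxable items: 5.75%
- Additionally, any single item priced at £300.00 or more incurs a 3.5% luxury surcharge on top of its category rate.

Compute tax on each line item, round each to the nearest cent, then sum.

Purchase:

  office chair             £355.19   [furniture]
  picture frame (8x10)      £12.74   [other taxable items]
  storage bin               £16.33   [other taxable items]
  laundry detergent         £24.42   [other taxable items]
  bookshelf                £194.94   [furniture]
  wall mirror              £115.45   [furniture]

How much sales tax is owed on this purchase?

Office chair £355.19: furniture → 3.75% + 3.5% surcharge = 7.25% → £25.75
Picture frame (8x10) £12.74: other taxable items → 5.75% → £0.73
Storage bin £16.33: other taxable items → 5.75% → £0.94
Laundry detergent £24.42: other taxable items → 5.75% → £1.40
Bookshelf £194.94: furniture → 3.75% → £7.31
Wall mirror £115.45: furniture → 3.75% → £4.33
Total tax = £25.75 + £0.73 + £0.94 + £1.40 + £7.31 + £4.33 = £40.46

£40.46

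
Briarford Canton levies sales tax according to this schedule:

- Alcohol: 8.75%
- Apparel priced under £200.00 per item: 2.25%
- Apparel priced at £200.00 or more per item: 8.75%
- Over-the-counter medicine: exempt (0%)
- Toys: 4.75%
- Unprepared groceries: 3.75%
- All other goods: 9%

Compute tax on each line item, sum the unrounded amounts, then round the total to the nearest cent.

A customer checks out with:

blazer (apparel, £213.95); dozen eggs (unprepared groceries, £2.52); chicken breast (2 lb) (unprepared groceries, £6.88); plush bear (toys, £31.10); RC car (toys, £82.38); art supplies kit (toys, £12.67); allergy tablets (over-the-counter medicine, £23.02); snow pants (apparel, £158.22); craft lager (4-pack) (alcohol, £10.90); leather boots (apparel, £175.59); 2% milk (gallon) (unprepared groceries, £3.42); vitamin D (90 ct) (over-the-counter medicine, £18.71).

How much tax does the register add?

Blazer £213.95: apparel, £200.00 or more → 8.75% → £18.720625
Dozen eggs £2.52: unprepared groceries → 3.75% → £0.0945
Chicken breast (2 lb) £6.88: unprepared groceries → 3.75% → £0.258
Plush bear £31.10: toys → 4.75% → £1.47725
RC car £82.38: toys → 4.75% → £3.91305
Art supplies kit £12.67: toys → 4.75% → £0.601825
Allergy tablets £23.02: over-the-counter medicine → 0% → £0.00
Snow pants £158.22: apparel, under £200.00 → 2.25% → £3.55995
Craft lager (4-pack) £10.90: alcohol → 8.75% → £0.95375
Leather boots £175.59: apparel, under £200.00 → 2.25% → £3.950775
2% milk (gallon) £3.42: unprepared groceries → 3.75% → £0.12825
Vitamin D (90 ct) £18.71: over-the-counter medicine → 0% → £0.00
Unrounded tax sum = £33.657975 → £33.66

£33.66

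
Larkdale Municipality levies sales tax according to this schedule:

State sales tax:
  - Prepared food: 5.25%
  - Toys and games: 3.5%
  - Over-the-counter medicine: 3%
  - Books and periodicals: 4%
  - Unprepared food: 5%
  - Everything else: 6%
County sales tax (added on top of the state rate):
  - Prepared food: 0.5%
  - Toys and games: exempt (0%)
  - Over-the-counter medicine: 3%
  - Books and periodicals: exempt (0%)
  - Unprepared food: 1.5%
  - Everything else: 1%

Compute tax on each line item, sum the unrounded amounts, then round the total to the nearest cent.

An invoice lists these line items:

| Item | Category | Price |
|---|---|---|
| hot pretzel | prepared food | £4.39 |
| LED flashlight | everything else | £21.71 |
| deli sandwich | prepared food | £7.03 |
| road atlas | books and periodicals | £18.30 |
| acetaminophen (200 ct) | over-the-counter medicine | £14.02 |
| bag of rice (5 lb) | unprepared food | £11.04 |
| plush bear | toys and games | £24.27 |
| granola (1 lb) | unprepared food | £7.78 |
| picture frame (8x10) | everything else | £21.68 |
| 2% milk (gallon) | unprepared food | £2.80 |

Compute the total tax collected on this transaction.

£7.52

Hot pretzel £4.39: prepared food → 5.25% + 0.5% county = 5.75% → £0.252425
LED flashlight £21.71: everything else → 6% + 1% county = 7% → £1.5197
Deli sandwich £7.03: prepared food → 5.25% + 0.5% county = 5.75% → £0.404225
Road atlas £18.30: books and periodicals → 4% + 0% county = 4% → £0.732
Acetaminophen (200 ct) £14.02: over-the-counter medicine → 3% + 3% county = 6% → £0.8412
Bag of rice (5 lb) £11.04: unprepared food → 5% + 1.5% county = 6.5% → £0.7176
Plush bear £24.27: toys and games → 3.5% + 0% county = 3.5% → £0.84945
Granola (1 lb) £7.78: unprepared food → 5% + 1.5% county = 6.5% → £0.5057
Picture frame (8x10) £21.68: everything else → 6% + 1% county = 7% → £1.5176
2% milk (gallon) £2.80: unprepared food → 5% + 1.5% county = 6.5% → £0.182
Unrounded tax sum = £7.5219 → £7.52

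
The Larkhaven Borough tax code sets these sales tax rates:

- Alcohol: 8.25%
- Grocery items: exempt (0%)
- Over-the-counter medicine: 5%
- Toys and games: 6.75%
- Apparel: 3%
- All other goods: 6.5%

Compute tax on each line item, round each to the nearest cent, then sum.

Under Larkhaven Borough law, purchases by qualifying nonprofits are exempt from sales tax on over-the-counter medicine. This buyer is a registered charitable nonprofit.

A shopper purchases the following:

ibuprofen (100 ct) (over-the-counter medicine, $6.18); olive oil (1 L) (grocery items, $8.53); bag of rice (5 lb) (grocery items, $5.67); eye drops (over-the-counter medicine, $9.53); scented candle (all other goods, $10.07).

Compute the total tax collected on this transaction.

$0.65

Ibuprofen (100 ct) $6.18: over-the-counter medicine, buyer-exempt → 0% → $0.00
Olive oil (1 L) $8.53: grocery items → 0% → $0.00
Bag of rice (5 lb) $5.67: grocery items → 0% → $0.00
Eye drops $9.53: over-the-counter medicine, buyer-exempt → 0% → $0.00
Scented candle $10.07: all other goods → 6.5% → $0.65
Total tax = $0.65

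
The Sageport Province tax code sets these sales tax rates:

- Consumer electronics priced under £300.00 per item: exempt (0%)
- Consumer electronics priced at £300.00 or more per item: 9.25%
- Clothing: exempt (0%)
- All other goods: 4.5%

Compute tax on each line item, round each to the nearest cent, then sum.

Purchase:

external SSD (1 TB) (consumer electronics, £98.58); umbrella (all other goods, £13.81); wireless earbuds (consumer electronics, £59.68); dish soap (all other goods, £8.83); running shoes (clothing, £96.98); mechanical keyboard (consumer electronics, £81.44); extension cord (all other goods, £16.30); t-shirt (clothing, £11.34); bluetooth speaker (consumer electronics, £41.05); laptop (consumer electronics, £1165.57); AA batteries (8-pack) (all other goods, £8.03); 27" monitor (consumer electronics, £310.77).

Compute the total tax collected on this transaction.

£138.68

External SSD (1 TB) £98.58: consumer electronics, under £300.00 → 0% → £0.00
Umbrella £13.81: all other goods → 4.5% → £0.62
Wireless earbuds £59.68: consumer electronics, under £300.00 → 0% → £0.00
Dish soap £8.83: all other goods → 4.5% → £0.40
Running shoes £96.98: clothing → 0% → £0.00
Mechanical keyboard £81.44: consumer electronics, under £300.00 → 0% → £0.00
Extension cord £16.30: all other goods → 4.5% → £0.73
T-shirt £11.34: clothing → 0% → £0.00
Bluetooth speaker £41.05: consumer electronics, under £300.00 → 0% → £0.00
Laptop £1165.57: consumer electronics, £300.00 or more → 9.25% → £107.82
AA batteries (8-pack) £8.03: all other goods → 4.5% → £0.36
27" monitor £310.77: consumer electronics, £300.00 or more → 9.25% → £28.75
Total tax = £0.62 + £0.40 + £0.73 + £107.82 + £0.36 + £28.75 = £138.68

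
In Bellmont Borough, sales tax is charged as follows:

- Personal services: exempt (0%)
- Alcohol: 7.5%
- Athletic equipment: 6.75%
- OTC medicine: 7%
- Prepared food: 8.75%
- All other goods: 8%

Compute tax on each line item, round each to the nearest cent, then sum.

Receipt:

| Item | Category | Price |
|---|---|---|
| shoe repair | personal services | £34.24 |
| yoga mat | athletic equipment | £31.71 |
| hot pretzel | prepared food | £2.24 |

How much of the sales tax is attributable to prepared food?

Hot pretzel £2.24: prepared food → 8.75% → £0.20
Tax on prepared food = £0.20

£0.20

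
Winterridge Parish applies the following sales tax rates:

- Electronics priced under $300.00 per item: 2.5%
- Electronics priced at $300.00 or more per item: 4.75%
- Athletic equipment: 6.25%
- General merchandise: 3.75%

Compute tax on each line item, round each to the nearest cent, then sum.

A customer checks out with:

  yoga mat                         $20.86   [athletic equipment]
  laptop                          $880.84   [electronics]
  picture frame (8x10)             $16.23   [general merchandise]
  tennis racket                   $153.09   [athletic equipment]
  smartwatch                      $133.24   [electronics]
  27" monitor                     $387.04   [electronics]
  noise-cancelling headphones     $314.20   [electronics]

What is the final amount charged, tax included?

$1995.45

Yoga mat $20.86: athletic equipment → 6.25% → $1.30
Laptop $880.84: electronics, $300.00 or more → 4.75% → $41.84
Picture frame (8x10) $16.23: general merchandise → 3.75% → $0.61
Tennis racket $153.09: athletic equipment → 6.25% → $9.57
Smartwatch $133.24: electronics, under $300.00 → 2.5% → $3.33
27" monitor $387.04: electronics, $300.00 or more → 4.75% → $18.38
Noise-cancelling headphones $314.20: electronics, $300.00 or more → 4.75% → $14.92
Subtotal = $1905.50; tax = $89.95; total due = $1995.45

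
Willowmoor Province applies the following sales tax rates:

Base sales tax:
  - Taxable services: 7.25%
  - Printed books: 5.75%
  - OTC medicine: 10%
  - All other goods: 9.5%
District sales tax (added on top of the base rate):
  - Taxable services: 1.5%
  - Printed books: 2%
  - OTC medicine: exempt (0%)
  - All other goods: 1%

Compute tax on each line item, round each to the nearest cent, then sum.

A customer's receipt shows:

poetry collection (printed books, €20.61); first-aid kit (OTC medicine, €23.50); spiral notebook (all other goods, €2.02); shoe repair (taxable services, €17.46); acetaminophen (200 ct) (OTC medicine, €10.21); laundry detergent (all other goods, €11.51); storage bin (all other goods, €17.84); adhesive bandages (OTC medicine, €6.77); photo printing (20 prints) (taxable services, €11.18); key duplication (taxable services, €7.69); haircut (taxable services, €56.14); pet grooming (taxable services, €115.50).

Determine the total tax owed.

€27.14

Poetry collection €20.61: printed books → 5.75% + 2% district = 7.75% → €1.60
First-aid kit €23.50: OTC medicine → 10% + 0% district = 10% → €2.35
Spiral notebook €2.02: all other goods → 9.5% + 1% district = 10.5% → €0.21
Shoe repair €17.46: taxable services → 7.25% + 1.5% district = 8.75% → €1.53
Acetaminophen (200 ct) €10.21: OTC medicine → 10% + 0% district = 10% → €1.02
Laundry detergent €11.51: all other goods → 9.5% + 1% district = 10.5% → €1.21
Storage bin €17.84: all other goods → 9.5% + 1% district = 10.5% → €1.87
Adhesive bandages €6.77: OTC medicine → 10% + 0% district = 10% → €0.68
Photo printing (20 prints) €11.18: taxable services → 7.25% + 1.5% district = 8.75% → €0.98
Key duplication €7.69: taxable services → 7.25% + 1.5% district = 8.75% → €0.67
Haircut €56.14: taxable services → 7.25% + 1.5% district = 8.75% → €4.91
Pet grooming €115.50: taxable services → 7.25% + 1.5% district = 8.75% → €10.11
Total tax = €1.60 + €2.35 + €0.21 + €1.53 + €1.02 + €1.21 + €1.87 + €0.68 + €0.98 + €0.67 + €4.91 + €10.11 = €27.14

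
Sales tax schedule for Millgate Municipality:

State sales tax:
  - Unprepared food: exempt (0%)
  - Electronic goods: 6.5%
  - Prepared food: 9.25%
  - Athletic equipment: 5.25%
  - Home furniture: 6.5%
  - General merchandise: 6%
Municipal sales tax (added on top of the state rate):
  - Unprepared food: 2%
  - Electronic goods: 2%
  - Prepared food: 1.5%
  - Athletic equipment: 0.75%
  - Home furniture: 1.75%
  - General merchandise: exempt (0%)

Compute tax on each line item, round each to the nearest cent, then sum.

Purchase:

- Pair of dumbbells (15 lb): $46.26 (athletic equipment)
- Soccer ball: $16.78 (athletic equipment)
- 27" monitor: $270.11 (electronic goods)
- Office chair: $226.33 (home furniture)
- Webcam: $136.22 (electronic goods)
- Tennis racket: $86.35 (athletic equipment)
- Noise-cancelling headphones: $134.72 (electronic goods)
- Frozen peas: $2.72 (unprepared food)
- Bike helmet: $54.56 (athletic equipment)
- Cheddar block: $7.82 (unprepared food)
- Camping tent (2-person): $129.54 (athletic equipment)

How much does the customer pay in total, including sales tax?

Pair of dumbbells (15 lb) $46.26: athletic equipment → 5.25% + 0.75% municipal = 6% → $2.78
Soccer ball $16.78: athletic equipment → 5.25% + 0.75% municipal = 6% → $1.01
27" monitor $270.11: electronic goods → 6.5% + 2% municipal = 8.5% → $22.96
Office chair $226.33: home furniture → 6.5% + 1.75% municipal = 8.25% → $18.67
Webcam $136.22: electronic goods → 6.5% + 2% municipal = 8.5% → $11.58
Tennis racket $86.35: athletic equipment → 5.25% + 0.75% municipal = 6% → $5.18
Noise-cancelling headphones $134.72: electronic goods → 6.5% + 2% municipal = 8.5% → $11.45
Frozen peas $2.72: unprepared food → 0% + 2% municipal = 2% → $0.05
Bike helmet $54.56: athletic equipment → 5.25% + 0.75% municipal = 6% → $3.27
Cheddar block $7.82: unprepared food → 0% + 2% municipal = 2% → $0.16
Camping tent (2-person) $129.54: athletic equipment → 5.25% + 0.75% municipal = 6% → $7.77
Subtotal = $1111.41; tax = $84.88; total due = $1196.29

$1196.29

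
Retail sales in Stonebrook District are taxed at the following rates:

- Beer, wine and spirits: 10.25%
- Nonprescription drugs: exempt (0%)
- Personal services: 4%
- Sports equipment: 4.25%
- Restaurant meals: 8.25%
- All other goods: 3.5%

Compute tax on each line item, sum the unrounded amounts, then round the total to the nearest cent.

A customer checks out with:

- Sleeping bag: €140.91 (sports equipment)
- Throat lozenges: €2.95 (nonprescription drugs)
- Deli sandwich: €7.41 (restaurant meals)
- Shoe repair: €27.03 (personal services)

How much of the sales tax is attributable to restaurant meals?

€0.61

Deli sandwich €7.41: restaurant meals → 8.25% → €0.611325
Tax on restaurant meals: unrounded sum = €0.611325 → €0.61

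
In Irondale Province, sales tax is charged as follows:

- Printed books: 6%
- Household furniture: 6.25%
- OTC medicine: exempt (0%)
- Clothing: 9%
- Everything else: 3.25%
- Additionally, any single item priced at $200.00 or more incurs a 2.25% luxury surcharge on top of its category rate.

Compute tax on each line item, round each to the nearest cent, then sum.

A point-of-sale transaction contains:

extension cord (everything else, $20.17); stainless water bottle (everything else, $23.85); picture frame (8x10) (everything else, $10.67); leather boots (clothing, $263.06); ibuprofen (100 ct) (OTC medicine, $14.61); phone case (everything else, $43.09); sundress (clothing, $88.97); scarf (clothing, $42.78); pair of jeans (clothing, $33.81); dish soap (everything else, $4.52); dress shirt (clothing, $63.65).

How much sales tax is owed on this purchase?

Extension cord $20.17: everything else → 3.25% → $0.66
Stainless water bottle $23.85: everything else → 3.25% → $0.78
Picture frame (8x10) $10.67: everything else → 3.25% → $0.35
Leather boots $263.06: clothing → 9% + 2.25% surcharge = 11.25% → $29.59
Ibuprofen (100 ct) $14.61: OTC medicine → 0% → $0.00
Phone case $43.09: everything else → 3.25% → $1.40
Sundress $88.97: clothing → 9% → $8.01
Scarf $42.78: clothing → 9% → $3.85
Pair of jeans $33.81: clothing → 9% → $3.04
Dish soap $4.52: everything else → 3.25% → $0.15
Dress shirt $63.65: clothing → 9% → $5.73
Total tax = $0.66 + $0.78 + $0.35 + $29.59 + $1.40 + $8.01 + $3.85 + $3.04 + $0.15 + $5.73 = $53.56

$53.56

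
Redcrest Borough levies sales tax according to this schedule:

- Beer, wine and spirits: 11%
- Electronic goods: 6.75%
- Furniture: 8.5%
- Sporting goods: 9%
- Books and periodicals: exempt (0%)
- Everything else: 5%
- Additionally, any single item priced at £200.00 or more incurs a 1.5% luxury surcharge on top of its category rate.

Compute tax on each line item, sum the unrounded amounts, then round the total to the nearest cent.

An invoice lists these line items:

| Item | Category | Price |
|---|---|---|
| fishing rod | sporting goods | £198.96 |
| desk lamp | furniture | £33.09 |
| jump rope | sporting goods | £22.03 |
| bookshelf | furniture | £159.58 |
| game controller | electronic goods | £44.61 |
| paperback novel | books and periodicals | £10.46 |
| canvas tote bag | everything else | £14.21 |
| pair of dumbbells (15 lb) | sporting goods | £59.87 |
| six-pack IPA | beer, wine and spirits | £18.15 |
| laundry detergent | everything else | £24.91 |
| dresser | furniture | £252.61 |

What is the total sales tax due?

£73.88

Fishing rod £198.96: sporting goods → 9% → £17.9064
Desk lamp £33.09: furniture → 8.5% → £2.81265
Jump rope £22.03: sporting goods → 9% → £1.9827
Bookshelf £159.58: furniture → 8.5% → £13.5643
Game controller £44.61: electronic goods → 6.75% → £3.011175
Paperback novel £10.46: books and periodicals → 0% → £0.00
Canvas tote bag £14.21: everything else → 5% → £0.7105
Pair of dumbbells (15 lb) £59.87: sporting goods → 9% → £5.3883
Six-pack IPA £18.15: beer, wine and spirits → 11% → £1.9965
Laundry detergent £24.91: everything else → 5% → £1.2455
Dresser £252.61: furniture → 8.5% + 1.5% surcharge = 10% → £25.261
Unrounded tax sum = £73.879025 → £73.88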